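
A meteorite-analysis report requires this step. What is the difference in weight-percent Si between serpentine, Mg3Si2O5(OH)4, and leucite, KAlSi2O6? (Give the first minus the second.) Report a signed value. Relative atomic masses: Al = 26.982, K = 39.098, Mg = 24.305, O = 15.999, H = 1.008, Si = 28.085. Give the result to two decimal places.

First mineral: 56.170 g Si in 277.108 g formula = 20.27 wt% Si.
Second mineral: 56.170 g Si in 218.244 g formula = 25.74 wt% Si.
20.27% − 25.74% gives a difference of -5.47 percentage points.

-5.47 percentage points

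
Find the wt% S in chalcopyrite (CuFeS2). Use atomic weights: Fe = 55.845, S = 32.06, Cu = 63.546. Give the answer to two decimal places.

34.94 weight percent

M(CuFeS2) = 183.511 g/mol.
S contributes 2 × 32.06 = 64.120 g per mole.
64.120/183.511 = 0.3494 → 34.94%.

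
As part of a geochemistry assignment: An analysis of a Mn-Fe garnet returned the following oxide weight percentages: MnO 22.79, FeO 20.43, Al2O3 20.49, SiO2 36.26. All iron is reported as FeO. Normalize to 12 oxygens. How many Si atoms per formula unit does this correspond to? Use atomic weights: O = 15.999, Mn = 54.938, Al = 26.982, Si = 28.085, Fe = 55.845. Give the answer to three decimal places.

2.998 Si apfu

MnO (M=70.937): mol = 0.32127; Mn = 0.32127, O = 0.32127.
FeO (M=71.844): mol = 0.28437; Fe = 0.28437, O = 0.28437.
Al2O3 (M=101.961): mol = 0.20096; Al = 0.40192, O = 0.60288.
SiO2 (M=60.083): mol = 0.60350; Si = 0.60350, O = 1.20700.
ΣO = 2.41552; factor = 12/ΣO = 4.96787.
Si apfu = 0.60350 × 4.96787 = 2.998.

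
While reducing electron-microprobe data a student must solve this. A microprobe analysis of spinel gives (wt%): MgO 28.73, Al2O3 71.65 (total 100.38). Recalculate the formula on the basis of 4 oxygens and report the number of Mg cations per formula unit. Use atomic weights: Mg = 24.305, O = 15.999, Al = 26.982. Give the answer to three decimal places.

28.73 wt% MgO ÷ 40.304 g/mol = 0.71283 mol, giving 0.71283 Mg and 0.71283 O.
71.65 wt% Al2O3 ÷ 101.961 g/mol = 0.70272 mol, giving 1.40544 Al and 2.10816 O.
Oxygen sums to 2.82099; scaling by 4/2.82099 = 1.41794 puts the formula on 4 O.
Mg: 0.71283 × 1.41794 = 1.011 atoms per formula unit.

1.011 Mg apfu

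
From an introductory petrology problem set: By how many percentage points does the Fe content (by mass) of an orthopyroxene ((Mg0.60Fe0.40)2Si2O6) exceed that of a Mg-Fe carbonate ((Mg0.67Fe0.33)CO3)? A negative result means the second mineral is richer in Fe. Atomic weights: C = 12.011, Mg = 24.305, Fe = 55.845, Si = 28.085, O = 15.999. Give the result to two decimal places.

0.31 percentage points

Fe in (Mg0.60Fe0.40)2Si2O6: molar mass 226.006 g/mol; 0.80×55.845 = 44.676 g → 19.77 wt%.
Fe in (Mg0.67Fe0.33)CO3: molar mass 94.721 g/mol; 0.33×55.845 = 18.429 g → 19.46 wt%.
Difference = 19.77 − 19.46 = 0.31 percentage points.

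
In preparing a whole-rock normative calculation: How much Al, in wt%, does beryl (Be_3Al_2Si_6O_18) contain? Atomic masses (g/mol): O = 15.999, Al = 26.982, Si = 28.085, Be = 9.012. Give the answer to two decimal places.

10.04 wt%

Formula mass = 3·9.012 + 2·26.982 + 6·28.085 + 18·15.999 = 537.492 g/mol, of which 53.964 g is Al.
So Al makes up 53.964/537.492 = 0.1004 of the mass, i.e. 10.04%.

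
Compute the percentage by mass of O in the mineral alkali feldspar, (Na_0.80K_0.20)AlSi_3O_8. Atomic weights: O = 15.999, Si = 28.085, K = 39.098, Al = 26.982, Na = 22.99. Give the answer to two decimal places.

48.22 weight percent

Molar mass of (Na_0.80K_0.20)AlSi_3O_8: 0.80*22.99 + 0.20*39.098 + 1*26.982 + 3*28.085 + 8*15.999 = 265.441 g/mol.
Mass of O per formula unit: 8 × 15.999 = 127.992 g.
Weight fraction O = 127.992 / 265.441 = 0.4822.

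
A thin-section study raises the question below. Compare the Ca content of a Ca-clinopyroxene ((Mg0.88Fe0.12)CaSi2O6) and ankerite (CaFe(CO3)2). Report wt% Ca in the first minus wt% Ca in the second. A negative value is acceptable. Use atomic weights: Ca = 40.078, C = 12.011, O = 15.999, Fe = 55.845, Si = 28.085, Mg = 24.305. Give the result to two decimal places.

-0.37 percentage points

Ca in (Mg0.88Fe0.12)CaSi2O6: molar mass 220.332 g/mol; 1×40.078 = 40.078 g → 18.19 wt%.
Ca in CaFe(CO3)2: molar mass 215.939 g/mol; 1×40.078 = 40.078 g → 18.56 wt%.
Difference = 18.19 − 18.56 = -0.37 percentage points.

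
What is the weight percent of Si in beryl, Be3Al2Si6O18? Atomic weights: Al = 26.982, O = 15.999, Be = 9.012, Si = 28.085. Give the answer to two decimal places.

31.35 weight percent

Formula mass = 3·9.012 + 2·26.982 + 6·28.085 + 18·15.999 = 537.492 g/mol, of which 168.510 g is Si.
So Si makes up 168.510/537.492 = 0.3135 of the mass, i.e. 31.35%.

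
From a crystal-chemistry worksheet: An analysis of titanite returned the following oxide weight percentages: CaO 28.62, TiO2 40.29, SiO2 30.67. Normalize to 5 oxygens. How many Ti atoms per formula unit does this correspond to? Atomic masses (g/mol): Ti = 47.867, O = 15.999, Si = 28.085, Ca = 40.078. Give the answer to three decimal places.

0.993 Ti apfu

CaO (M=56.077): mol = 0.51037; Ca = 0.51037, O = 0.51037.
TiO2 (M=79.865): mol = 0.50448; Ti = 0.50448, O = 1.00896.
SiO2 (M=60.083): mol = 0.51046; Si = 0.51046, O = 1.02092.
ΣO = 2.54025; factor = 5/ΣO = 1.96831.
Ti apfu = 0.50448 × 1.96831 = 0.993.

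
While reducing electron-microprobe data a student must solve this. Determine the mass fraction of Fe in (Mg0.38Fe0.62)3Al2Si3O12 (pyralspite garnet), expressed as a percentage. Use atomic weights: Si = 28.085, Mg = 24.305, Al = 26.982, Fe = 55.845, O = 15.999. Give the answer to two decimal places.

Molar mass of (Mg0.38Fe0.62)3Al2Si3O12: 1.14·24.305 + 1.86·55.845 + 2·26.982 + 3·28.085 + 12·15.999 = 461.786 g/mol.
Mass of Fe per formula unit: 1.86 × 55.845 = 103.872 g.
Weight fraction Fe = 103.872 / 461.786 = 0.2249.

22.49 wt%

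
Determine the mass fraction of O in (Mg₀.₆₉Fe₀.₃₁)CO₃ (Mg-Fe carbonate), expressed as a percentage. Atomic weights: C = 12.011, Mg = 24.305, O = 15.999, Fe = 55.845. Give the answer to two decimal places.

51.01 mass %

Molar mass of (Mg₀.₆₉Fe₀.₃₁)CO₃: 0.69*24.305 + 0.31*55.845 + 1*12.011 + 3*15.999 = 94.090 g/mol.
Mass of O per formula unit: 3 × 15.999 = 47.997 g.
Weight fraction O = 47.997 / 94.090 = 0.5101.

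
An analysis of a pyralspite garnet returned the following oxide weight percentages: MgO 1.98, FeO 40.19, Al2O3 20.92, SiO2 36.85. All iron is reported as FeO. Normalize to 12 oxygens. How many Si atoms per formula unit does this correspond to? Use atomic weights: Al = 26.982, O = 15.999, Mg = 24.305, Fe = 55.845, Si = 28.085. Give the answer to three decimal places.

MgO (M=40.304): mol = 0.04913; Mg = 0.04913, O = 0.04913.
FeO (M=71.844): mol = 0.55941; Fe = 0.55941, O = 0.55941.
Al2O3 (M=101.961): mol = 0.20518; Al = 0.41036, O = 0.61554.
SiO2 (M=60.083): mol = 0.61332; Si = 0.61332, O = 1.22664.
ΣO = 2.45072; factor = 12/ΣO = 4.89652.
Si apfu = 0.61332 × 4.89652 = 3.003.

3.003 Si apfu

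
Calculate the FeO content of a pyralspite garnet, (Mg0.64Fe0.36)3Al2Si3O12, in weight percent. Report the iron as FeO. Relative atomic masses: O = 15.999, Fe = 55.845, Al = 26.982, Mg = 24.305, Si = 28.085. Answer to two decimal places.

17.75 wt%

Molar mass of (Mg0.64Fe0.36)3Al2Si3O12 = 1.92*24.305 + 1.08*55.845 + 2*26.982 + 3*28.085 + 12*15.999 = 437.185 g/mol.
Each formula unit contains 1.08 Fe, equivalent to 1.08/1 = 1.0800 mol FeO.
M(FeO) = 1×55.845 + 1×15.999 = 71.844 g/mol.
Mass of FeO per formula unit = 1.0800 × 71.844 = 77.592 g.
FeO wt% = 77.592 / 437.185 × 100 = 17.75%.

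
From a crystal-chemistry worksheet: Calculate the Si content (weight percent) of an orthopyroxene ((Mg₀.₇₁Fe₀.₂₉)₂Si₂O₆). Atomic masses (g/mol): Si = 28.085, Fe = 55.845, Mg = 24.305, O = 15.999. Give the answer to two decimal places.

M((Mg₀.₇₁Fe₀.₂₉)₂Si₂O₆) = 219.067 g/mol.
Si contributes 2 × 28.085 = 56.170 g per mole.
56.170/219.067 = 0.2564 → 25.64%.

25.64 weight percent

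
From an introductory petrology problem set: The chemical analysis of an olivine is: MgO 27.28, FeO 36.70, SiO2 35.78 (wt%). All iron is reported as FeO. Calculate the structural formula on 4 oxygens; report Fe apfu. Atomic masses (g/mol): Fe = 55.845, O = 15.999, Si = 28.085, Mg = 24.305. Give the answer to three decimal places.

MgO (M=40.304): mol = 0.67686; Mg = 0.67686, O = 0.67686.
FeO (M=71.844): mol = 0.51083; Fe = 0.51083, O = 0.51083.
SiO2 (M=60.083): mol = 0.59551; Si = 0.59551, O = 1.19102.
ΣO = 2.37871; factor = 4/ΣO = 1.68158.
Fe apfu = 0.51083 × 1.68158 = 0.859.

0.859 Fe apfu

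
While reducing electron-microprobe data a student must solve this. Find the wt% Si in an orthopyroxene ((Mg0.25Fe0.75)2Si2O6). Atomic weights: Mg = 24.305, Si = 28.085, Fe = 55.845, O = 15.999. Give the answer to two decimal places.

22.64 weight percent

M((Mg0.25Fe0.75)2Si2O6) = 248.084 g/mol.
Si contributes 2 × 28.085 = 56.170 g per mole.
56.170/248.084 = 0.2264 → 22.64%.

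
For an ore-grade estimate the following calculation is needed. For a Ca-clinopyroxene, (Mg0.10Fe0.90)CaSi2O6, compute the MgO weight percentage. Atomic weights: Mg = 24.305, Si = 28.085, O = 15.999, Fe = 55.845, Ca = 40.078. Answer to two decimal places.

M((Mg0.10Fe0.90)CaSi2O6) = 244.933 g/mol; M(MgO) = 40.304 g/mol.
Moles MgO per formula unit = 0.10 Mg ÷ 1 = 0.1000.
MgO fraction = (0.1000 × 40.304) / 244.933 = 4.030/244.933 = 0.0165.

1.65 wt%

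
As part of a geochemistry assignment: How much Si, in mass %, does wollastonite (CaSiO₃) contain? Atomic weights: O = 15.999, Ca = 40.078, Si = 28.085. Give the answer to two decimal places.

M(CaSiO₃) = 116.160 g/mol.
Si contributes 1 × 28.085 = 28.085 g per mole.
28.085/116.160 = 0.2418 → 24.18%.

24.18 mass %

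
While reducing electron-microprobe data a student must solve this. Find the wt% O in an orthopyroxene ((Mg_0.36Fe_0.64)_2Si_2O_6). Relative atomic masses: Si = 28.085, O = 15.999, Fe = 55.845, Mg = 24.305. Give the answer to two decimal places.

M((Mg_0.36Fe_0.64)_2Si_2O_6) = 241.145 g/mol.
O contributes 6 × 15.999 = 95.994 g per mole.
95.994/241.145 = 0.3981 → 39.81%.

39.81 weight percent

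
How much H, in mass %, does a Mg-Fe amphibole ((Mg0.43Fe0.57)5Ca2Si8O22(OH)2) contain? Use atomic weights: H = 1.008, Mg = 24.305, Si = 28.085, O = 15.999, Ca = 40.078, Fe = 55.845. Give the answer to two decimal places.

0.22 mass %

Molar mass of (Mg0.43Fe0.57)5Ca2Si8O22(OH)2: 2.15·24.305 + 2.85·55.845 + 2·40.078 + 8·28.085 + 24·15.999 + 2·1.008 = 902.242 g/mol.
Mass of H per formula unit: 2 × 1.008 = 2.016 g.
Weight fraction H = 2.016 / 902.242 = 0.0022.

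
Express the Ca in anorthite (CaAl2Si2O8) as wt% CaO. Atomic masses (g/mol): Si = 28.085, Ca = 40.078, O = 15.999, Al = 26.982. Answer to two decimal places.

Molar mass of CaAl2Si2O8 = 1*40.078 + 2*26.982 + 2*28.085 + 8*15.999 = 278.204 g/mol.
Each formula unit contains 1 Ca, equivalent to 1/1 = 1.0000 mol CaO.
M(CaO) = 1×40.078 + 1×15.999 = 56.077 g/mol.
Mass of CaO per formula unit = 1.0000 × 56.077 = 56.077 g.
CaO wt% = 56.077 / 278.204 × 100 = 20.16%.

20.16 wt%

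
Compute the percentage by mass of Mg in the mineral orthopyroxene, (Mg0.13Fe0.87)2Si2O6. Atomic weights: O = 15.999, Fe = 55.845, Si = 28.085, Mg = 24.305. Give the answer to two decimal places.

Molar mass of (Mg0.13Fe0.87)2Si2O6: 0.26×24.305 + 1.74×55.845 + 2×28.085 + 6×15.999 = 255.654 g/mol.
Mass of Mg per formula unit: 0.26 × 24.305 = 6.319 g.
Weight fraction Mg = 6.319 / 255.654 = 0.0247.

2.47 wt%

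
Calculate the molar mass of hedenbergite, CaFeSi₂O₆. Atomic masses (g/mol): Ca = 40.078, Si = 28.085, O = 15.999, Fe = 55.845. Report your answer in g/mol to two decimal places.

M = 1(40.078) + 1(55.845) + 2(28.085) + 6(15.999)

248.09 g/mol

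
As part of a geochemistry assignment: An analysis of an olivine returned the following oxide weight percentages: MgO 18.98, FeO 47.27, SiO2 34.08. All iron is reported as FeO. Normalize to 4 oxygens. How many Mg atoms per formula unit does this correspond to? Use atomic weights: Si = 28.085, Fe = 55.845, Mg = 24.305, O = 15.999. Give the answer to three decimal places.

MgO: 18.98/40.304 = 0.47092 mol → 0.47092 mol Mg, 0.47092 mol O.
FeO: 47.27/71.844 = 0.65795 mol → 0.65795 mol Fe, 0.65795 mol O.
SiO2: 34.08/60.083 = 0.56722 mol → 0.56722 mol Si, 1.13444 mol O.
Total oxygen = 2.26331 mol. Normalization factor = 4/2.26331 = 1.76732.
Mg per 4 O = 0.47092 × 1.76732 = 0.832.

0.832 Mg apfu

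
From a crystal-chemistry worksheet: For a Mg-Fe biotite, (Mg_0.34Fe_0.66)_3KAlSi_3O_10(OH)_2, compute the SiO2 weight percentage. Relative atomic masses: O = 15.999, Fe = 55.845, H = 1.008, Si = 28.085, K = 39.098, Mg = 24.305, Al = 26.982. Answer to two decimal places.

M((Mg_0.34Fe_0.66)_3KAlSi_3O_10(OH)_2) = 479.703 g/mol; M(SiO2) = 60.083 g/mol.
Moles SiO2 per formula unit = 3 Si ÷ 1 = 3.0000.
SiO2 fraction = (3.0000 × 60.083) / 479.703 = 180.249/479.703 = 0.3758.

37.58 wt%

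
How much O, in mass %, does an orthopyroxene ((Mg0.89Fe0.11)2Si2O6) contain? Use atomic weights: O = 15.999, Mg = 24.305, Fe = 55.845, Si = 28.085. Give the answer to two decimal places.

46.21 mass %

Formula mass = 1.78×24.305 + 0.22×55.845 + 2×28.085 + 6×15.999 = 207.713 g/mol, of which 95.994 g is O.
So O makes up 95.994/207.713 = 0.4621 of the mass, i.e. 46.21%.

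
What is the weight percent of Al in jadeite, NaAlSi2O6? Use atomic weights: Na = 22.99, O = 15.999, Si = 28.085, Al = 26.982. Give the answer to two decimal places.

13.35 wt%

Formula mass = 1·22.99 + 1·26.982 + 2·28.085 + 6·15.999 = 202.136 g/mol, of which 26.982 g is Al.
So Al makes up 26.982/202.136 = 0.1335 of the mass, i.e. 13.35%.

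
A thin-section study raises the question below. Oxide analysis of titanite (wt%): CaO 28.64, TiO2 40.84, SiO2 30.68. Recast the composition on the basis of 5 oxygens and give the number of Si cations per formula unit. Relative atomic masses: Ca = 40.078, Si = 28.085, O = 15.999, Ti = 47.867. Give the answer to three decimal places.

28.64 wt% CaO ÷ 56.077 g/mol = 0.51073 mol, giving 0.51073 Ca and 0.51073 O.
40.84 wt% TiO2 ÷ 79.865 g/mol = 0.51136 mol, giving 0.51136 Ti and 1.02272 O.
30.68 wt% SiO2 ÷ 60.083 g/mol = 0.51063 mol, giving 0.51063 Si and 1.02126 O.
Oxygen sums to 2.55471; scaling by 5/2.55471 = 1.95717 puts the formula on 5 O.
Si: 0.51063 × 1.95717 = 0.999 atoms per formula unit.

0.999 Si apfu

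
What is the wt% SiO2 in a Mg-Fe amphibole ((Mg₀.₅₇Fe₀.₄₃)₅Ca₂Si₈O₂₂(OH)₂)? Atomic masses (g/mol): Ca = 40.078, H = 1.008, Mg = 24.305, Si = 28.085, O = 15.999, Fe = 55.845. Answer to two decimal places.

54.61 wt%

Molar mass of (Mg₀.₅₇Fe₀.₄₃)₅Ca₂Si₈O₂₂(OH)₂ = 2.85·24.305 + 2.15·55.845 + 2·40.078 + 8·28.085 + 24·15.999 + 2·1.008 = 880.164 g/mol.
Each formula unit contains 8 Si, equivalent to 8/1 = 8.0000 mol SiO2.
M(SiO2) = 1×28.085 + 2×15.999 = 60.083 g/mol.
Mass of SiO2 per formula unit = 8.0000 × 60.083 = 480.664 g.
SiO2 wt% = 480.664 / 880.164 × 100 = 54.61%.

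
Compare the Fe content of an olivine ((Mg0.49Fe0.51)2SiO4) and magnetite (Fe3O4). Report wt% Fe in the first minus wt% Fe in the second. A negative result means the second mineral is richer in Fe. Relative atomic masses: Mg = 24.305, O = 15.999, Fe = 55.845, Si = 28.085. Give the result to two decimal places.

Fe in (Mg0.49Fe0.51)2SiO4: molar mass 172.862 g/mol; 1.02×55.845 = 56.962 g → 32.95 wt%.
Fe in Fe3O4: molar mass 231.531 g/mol; 3×55.845 = 167.535 g → 72.36 wt%.
Difference = 32.95 − 72.36 = -39.41 percentage points.

-39.41 percentage points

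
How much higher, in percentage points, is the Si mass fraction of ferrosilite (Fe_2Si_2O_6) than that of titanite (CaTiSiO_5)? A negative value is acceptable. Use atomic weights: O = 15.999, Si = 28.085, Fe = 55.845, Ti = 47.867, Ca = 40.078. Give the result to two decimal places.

6.96 percentage points

Si in Fe_2Si_2O_6: molar mass 263.854 g/mol; 2×28.085 = 56.170 g → 21.29 wt%.
Si in CaTiSiO_5: molar mass 196.025 g/mol; 1×28.085 = 28.085 g → 14.33 wt%.
Difference = 21.29 − 14.33 = 6.96 percentage points.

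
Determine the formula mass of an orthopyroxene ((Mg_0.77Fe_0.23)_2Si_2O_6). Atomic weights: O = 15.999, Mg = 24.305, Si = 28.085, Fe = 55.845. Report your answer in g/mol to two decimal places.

215.28 g/mol

M = 1.54(24.305) + 0.46(55.845) + 2(28.085) + 6(15.999)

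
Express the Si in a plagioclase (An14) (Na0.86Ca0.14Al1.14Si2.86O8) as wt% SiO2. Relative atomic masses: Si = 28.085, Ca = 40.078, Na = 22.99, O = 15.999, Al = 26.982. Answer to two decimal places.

64.98 wt%

M(Na0.86Ca0.14Al1.14Si2.86O8) = 264.457 g/mol; M(SiO2) = 60.083 g/mol.
Moles SiO2 per formula unit = 2.86 Si ÷ 1 = 2.8600.
SiO2 fraction = (2.8600 × 60.083) / 264.457 = 171.837/264.457 = 0.6498.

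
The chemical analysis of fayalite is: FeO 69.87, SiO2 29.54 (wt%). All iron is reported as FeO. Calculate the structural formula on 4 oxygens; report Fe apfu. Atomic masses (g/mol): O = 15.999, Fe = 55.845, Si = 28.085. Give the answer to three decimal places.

FeO (M=71.844): mol = 0.97252; Fe = 0.97252, O = 0.97252.
SiO2 (M=60.083): mol = 0.49165; Si = 0.49165, O = 0.98330.
ΣO = 1.95582; factor = 4/ΣO = 2.04518.
Fe apfu = 0.97252 × 2.04518 = 1.989.

1.989 Fe apfu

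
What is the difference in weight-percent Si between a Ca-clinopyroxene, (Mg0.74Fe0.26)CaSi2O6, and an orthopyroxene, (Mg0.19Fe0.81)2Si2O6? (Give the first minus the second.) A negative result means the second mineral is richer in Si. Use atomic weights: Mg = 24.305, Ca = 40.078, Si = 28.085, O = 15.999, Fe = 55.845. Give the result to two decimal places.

M((Mg0.74Fe0.26)CaSi2O6) = 224.747 g/mol, so wt% Si = 56.170/224.747 × 100 = 24.99%.
M((Mg0.19Fe0.81)2Si2O6) = 251.869 g/mol, so wt% Si = 56.170/251.869 × 100 = 22.30%.
24.99 − 22.30 = 2.69 pp.

2.69 percentage points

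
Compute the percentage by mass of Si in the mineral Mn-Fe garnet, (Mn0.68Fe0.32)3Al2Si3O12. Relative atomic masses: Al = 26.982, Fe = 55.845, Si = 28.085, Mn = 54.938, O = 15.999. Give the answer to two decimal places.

16.99 wt%

M((Mn0.68Fe0.32)3Al2Si3O12) = 495.892 g/mol.
Si contributes 3 × 28.085 = 84.255 g per mole.
84.255/495.892 = 0.1699 → 16.99%.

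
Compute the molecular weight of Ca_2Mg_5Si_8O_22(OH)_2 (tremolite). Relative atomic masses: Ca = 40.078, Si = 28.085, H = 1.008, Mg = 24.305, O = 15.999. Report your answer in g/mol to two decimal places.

812.35 g/mol

The formula mass is the sum 2×40.078 + 5×24.305 + 8×28.085 + 24×15.999 + 2×1.008.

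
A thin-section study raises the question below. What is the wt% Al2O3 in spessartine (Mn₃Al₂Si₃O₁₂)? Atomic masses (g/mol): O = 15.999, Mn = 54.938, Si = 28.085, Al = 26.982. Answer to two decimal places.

20.60 wt%

Formula mass = 495.021 g/mol.
2 Al → 1.0000 mol Al2O3 per formula unit; M(Al2O3) = 101.961, so Al2O3 mass = 101.961 g.
101.961/495.021 × 100 = 20.60 wt%.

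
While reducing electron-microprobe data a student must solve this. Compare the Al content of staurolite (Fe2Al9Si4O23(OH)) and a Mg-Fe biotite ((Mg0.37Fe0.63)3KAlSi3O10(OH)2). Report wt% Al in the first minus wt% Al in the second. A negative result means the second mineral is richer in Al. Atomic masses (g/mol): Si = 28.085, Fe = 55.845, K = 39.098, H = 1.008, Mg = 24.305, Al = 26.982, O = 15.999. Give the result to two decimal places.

First mineral: 242.838 g Al in 851.852 g formula = 28.51 wt% Al.
Second mineral: 26.982 g Al in 476.865 g formula = 5.66 wt% Al.
28.51% − 5.66% gives a difference of 22.85 percentage points.

22.85 percentage points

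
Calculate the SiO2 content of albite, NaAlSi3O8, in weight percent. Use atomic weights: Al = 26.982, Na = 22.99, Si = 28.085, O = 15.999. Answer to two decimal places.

M(NaAlSi3O8) = 262.219 g/mol; M(SiO2) = 60.083 g/mol.
Moles SiO2 per formula unit = 3 Si ÷ 1 = 3.0000.
SiO2 fraction = (3.0000 × 60.083) / 262.219 = 180.249/262.219 = 0.6874.

68.74 wt%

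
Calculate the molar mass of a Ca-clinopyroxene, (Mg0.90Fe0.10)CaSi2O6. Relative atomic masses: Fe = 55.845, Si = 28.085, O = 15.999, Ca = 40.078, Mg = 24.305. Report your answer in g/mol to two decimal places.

The formula mass is the sum 0.90*24.305 + 0.10*55.845 + 1*40.078 + 2*28.085 + 6*15.999.

219.70 g/mol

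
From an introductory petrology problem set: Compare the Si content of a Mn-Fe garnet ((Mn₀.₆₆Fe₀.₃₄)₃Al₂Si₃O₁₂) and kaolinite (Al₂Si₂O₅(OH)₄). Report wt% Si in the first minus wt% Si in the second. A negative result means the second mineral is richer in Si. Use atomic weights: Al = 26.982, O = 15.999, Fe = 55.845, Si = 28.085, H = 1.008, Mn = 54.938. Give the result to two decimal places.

-4.77 percentage points

Si in (Mn₀.₆₆Fe₀.₃₄)₃Al₂Si₃O₁₂: molar mass 495.946 g/mol; 3×28.085 = 84.255 g → 16.99 wt%.
Si in Al₂Si₂O₅(OH)₄: molar mass 258.157 g/mol; 2×28.085 = 56.170 g → 21.76 wt%.
Difference = 16.99 − 21.76 = -4.77 percentage points.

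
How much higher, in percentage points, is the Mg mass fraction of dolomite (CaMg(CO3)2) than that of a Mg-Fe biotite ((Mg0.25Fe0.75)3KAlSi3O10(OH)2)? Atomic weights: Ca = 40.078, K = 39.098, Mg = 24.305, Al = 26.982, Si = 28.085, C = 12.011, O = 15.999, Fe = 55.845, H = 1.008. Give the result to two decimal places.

9.45 percentage points

M(CaMg(CO3)2) = 184.399 g/mol, so wt% Mg = 24.305/184.399 × 100 = 13.18%.
M((Mg0.25Fe0.75)3KAlSi3O10(OH)2) = 488.219 g/mol, so wt% Mg = 18.229/488.219 × 100 = 3.73%.
13.18 − 3.73 = 9.45 pp.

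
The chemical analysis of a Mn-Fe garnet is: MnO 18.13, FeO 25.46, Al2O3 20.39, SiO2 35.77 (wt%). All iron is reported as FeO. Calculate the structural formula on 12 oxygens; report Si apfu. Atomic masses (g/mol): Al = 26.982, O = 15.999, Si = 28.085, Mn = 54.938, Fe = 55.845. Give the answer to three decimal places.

18.13 wt% MnO ÷ 70.937 g/mol = 0.25558 mol, giving 0.25558 Mn and 0.25558 O.
25.46 wt% FeO ÷ 71.844 g/mol = 0.35438 mol, giving 0.35438 Fe and 0.35438 O.
20.39 wt% Al2O3 ÷ 101.961 g/mol = 0.19998 mol, giving 0.39996 Al and 0.59994 O.
35.77 wt% SiO2 ÷ 60.083 g/mol = 0.59534 mol, giving 0.59534 Si and 1.19068 O.
Oxygen sums to 2.40058; scaling by 12/2.40058 = 4.99879 puts the formula on 12 O.
Si: 0.59534 × 4.99879 = 2.976 atoms per formula unit.

2.976 Si apfu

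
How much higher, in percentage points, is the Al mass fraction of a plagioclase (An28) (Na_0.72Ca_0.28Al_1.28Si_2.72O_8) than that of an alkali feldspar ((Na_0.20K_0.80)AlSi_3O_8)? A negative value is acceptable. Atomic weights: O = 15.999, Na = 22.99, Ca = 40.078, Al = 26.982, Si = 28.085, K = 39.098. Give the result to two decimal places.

3.14 percentage points

Al in Na_0.72Ca_0.28Al_1.28Si_2.72O_8: molar mass 266.695 g/mol; 1.28×26.982 = 34.537 g → 12.95 wt%.
Al in (Na_0.20K_0.80)AlSi_3O_8: molar mass 275.105 g/mol; 1×26.982 = 26.982 g → 9.81 wt%.
Difference = 12.95 − 9.81 = 3.14 percentage points.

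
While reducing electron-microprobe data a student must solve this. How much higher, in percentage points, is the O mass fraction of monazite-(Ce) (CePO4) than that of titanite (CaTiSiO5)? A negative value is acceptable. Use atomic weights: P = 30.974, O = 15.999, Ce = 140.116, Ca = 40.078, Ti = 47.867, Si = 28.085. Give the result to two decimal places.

-13.59 percentage points

O in CePO4: molar mass 235.086 g/mol; 4×15.999 = 63.996 g → 27.22 wt%.
O in CaTiSiO5: molar mass 196.025 g/mol; 5×15.999 = 79.995 g → 40.81 wt%.
Difference = 27.22 − 40.81 = -13.59 percentage points.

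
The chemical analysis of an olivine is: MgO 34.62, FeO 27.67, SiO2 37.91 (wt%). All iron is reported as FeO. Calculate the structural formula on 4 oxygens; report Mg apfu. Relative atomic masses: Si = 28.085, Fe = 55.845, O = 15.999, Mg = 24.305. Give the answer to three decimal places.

1.371 Mg apfu

MgO: 34.62/40.304 = 0.85897 mol → 0.85897 mol Mg, 0.85897 mol O.
FeO: 27.67/71.844 = 0.38514 mol → 0.38514 mol Fe, 0.38514 mol O.
SiO2: 37.91/60.083 = 0.63096 mol → 0.63096 mol Si, 1.26192 mol O.
Total oxygen = 2.50603 mol. Normalization factor = 4/2.50603 = 1.59615.
Mg per 4 O = 0.85897 × 1.59615 = 1.371.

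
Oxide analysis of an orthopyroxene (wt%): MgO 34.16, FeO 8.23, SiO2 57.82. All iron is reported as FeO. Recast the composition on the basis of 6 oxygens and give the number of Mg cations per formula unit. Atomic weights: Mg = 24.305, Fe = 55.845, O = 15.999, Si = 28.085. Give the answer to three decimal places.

1.762 Mg apfu

MgO: 34.16/40.304 = 0.84756 mol → 0.84756 mol Mg, 0.84756 mol O.
FeO: 8.23/71.844 = 0.11455 mol → 0.11455 mol Fe, 0.11455 mol O.
SiO2: 57.82/60.083 = 0.96234 mol → 0.96234 mol Si, 1.92468 mol O.
Total oxygen = 2.88679 mol. Normalization factor = 6/2.88679 = 2.07843.
Mg per 6 O = 0.84756 × 2.07843 = 1.762.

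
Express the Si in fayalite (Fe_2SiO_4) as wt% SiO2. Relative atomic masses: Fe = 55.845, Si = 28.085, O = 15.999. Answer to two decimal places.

M(Fe_2SiO_4) = 203.771 g/mol; M(SiO2) = 60.083 g/mol.
Moles SiO2 per formula unit = 1 Si ÷ 1 = 1.0000.
SiO2 fraction = (1.0000 × 60.083) / 203.771 = 60.083/203.771 = 0.2949.

29.49 wt%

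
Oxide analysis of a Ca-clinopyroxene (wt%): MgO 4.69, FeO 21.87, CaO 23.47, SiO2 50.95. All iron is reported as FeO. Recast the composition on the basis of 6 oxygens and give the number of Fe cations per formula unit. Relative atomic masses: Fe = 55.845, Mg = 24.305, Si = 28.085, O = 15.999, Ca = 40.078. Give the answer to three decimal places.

0.720 Fe apfu

MgO: 4.69/40.304 = 0.11637 mol → 0.11637 mol Mg, 0.11637 mol O.
FeO: 21.87/71.844 = 0.30441 mol → 0.30441 mol Fe, 0.30441 mol O.
CaO: 23.47/56.077 = 0.41853 mol → 0.41853 mol Ca, 0.41853 mol O.
SiO2: 50.95/60.083 = 0.84799 mol → 0.84799 mol Si, 1.69598 mol O.
Total oxygen = 2.53529 mol. Normalization factor = 6/2.53529 = 2.36659.
Fe per 6 O = 0.30441 × 2.36659 = 0.720.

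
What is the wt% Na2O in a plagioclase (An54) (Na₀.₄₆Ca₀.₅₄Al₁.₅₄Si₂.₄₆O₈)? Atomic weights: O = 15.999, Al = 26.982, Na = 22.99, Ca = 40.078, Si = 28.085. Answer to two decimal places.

5.26 wt%

M(Na₀.₄₆Ca₀.₅₄Al₁.₅₄Si₂.₄₆O₈) = 270.851 g/mol; M(Na2O) = 61.979 g/mol.
Moles Na2O per formula unit = 0.46 Na ÷ 2 = 0.2300.
Na2O fraction = (0.2300 × 61.979) / 270.851 = 14.255/270.851 = 0.0526.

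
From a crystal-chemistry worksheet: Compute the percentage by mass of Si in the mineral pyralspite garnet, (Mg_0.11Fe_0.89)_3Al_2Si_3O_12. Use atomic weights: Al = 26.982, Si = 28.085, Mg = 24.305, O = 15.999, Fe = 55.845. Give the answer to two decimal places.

17.29 wt%

M((Mg_0.11Fe_0.89)_3Al_2Si_3O_12) = 487.334 g/mol.
Si contributes 3 × 28.085 = 84.255 g per mole.
84.255/487.334 = 0.1729 → 17.29%.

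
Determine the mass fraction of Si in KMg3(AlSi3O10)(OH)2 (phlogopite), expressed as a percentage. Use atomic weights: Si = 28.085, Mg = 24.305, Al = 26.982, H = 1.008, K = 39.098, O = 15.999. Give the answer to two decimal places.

20.19 wt%

Molar mass of KMg3(AlSi3O10)(OH)2: 1*39.098 + 3*24.305 + 1*26.982 + 3*28.085 + 12*15.999 + 2*1.008 = 417.254 g/mol.
Mass of Si per formula unit: 3 × 28.085 = 84.255 g.
Weight fraction Si = 84.255 / 417.254 = 0.2019.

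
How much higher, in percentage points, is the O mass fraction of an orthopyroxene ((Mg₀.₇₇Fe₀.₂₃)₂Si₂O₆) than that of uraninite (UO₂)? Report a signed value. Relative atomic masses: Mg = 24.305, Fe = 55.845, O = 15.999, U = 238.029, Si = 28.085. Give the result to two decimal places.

32.74 percentage points

M((Mg₀.₇₇Fe₀.₂₃)₂Si₂O₆) = 215.282 g/mol, so wt% O = 95.994/215.282 × 100 = 44.59%.
M(UO₂) = 270.027 g/mol, so wt% O = 31.998/270.027 × 100 = 11.85%.
44.59 − 11.85 = 32.74 pp.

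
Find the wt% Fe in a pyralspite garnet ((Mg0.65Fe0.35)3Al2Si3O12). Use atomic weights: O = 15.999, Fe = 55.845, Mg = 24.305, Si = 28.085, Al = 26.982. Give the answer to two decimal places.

13.44 mass %

M((Mg0.65Fe0.35)3Al2Si3O12) = 436.239 g/mol.
Fe contributes 1.05 × 55.845 = 58.637 g per mole.
58.637/436.239 = 0.1344 → 13.44%.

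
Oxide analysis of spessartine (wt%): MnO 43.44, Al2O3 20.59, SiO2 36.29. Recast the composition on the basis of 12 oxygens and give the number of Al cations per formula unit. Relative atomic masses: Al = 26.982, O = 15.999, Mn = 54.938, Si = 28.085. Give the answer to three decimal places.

MnO: 43.44/70.937 = 0.61237 mol → 0.61237 mol Mn, 0.61237 mol O.
Al2O3: 20.59/101.961 = 0.20194 mol → 0.40388 mol Al, 0.60582 mol O.
SiO2: 36.29/60.083 = 0.60400 mol → 0.60400 mol Si, 1.20800 mol O.
Total oxygen = 2.42619 mol. Normalization factor = 12/2.42619 = 4.94603.
Al per 12 O = 0.40388 × 4.94603 = 1.998.

1.998 Al apfu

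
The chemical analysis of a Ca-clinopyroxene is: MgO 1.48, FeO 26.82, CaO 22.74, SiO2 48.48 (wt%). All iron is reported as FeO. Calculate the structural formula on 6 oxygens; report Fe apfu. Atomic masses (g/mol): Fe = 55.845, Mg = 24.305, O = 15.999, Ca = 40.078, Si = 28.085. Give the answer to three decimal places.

0.922 Fe apfu

MgO (M=40.304): mol = 0.03672; Mg = 0.03672, O = 0.03672.
FeO (M=71.844): mol = 0.37331; Fe = 0.37331, O = 0.37331.
CaO (M=56.077): mol = 0.40551; Ca = 0.40551, O = 0.40551.
SiO2 (M=60.083): mol = 0.80688; Si = 0.80688, O = 1.61376.
ΣO = 2.42930; factor = 6/ΣO = 2.46985.
Fe apfu = 0.37331 × 2.46985 = 0.922.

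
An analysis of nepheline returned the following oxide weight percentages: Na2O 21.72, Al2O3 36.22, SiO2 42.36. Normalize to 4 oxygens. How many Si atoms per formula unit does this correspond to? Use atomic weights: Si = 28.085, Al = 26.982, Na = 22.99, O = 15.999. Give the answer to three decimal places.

0.998 Si apfu

21.72 wt% Na2O ÷ 61.979 g/mol = 0.35044 mol, giving 0.70088 Na and 0.35044 O.
36.22 wt% Al2O3 ÷ 101.961 g/mol = 0.35523 mol, giving 0.71046 Al and 1.06569 O.
42.36 wt% SiO2 ÷ 60.083 g/mol = 0.70502 mol, giving 0.70502 Si and 1.41004 O.
Oxygen sums to 2.82617; scaling by 4/2.82617 = 1.41534 puts the formula on 4 O.
Si: 0.70502 × 1.41534 = 0.998 atoms per formula unit.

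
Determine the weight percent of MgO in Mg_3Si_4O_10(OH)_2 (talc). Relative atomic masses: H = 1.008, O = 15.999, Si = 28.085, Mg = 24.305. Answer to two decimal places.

Molar mass of Mg_3Si_4O_10(OH)_2 = 3·24.305 + 4·28.085 + 12·15.999 + 2·1.008 = 379.259 g/mol.
Each formula unit contains 3 Mg, equivalent to 3/1 = 3.0000 mol MgO.
M(MgO) = 1×24.305 + 1×15.999 = 40.304 g/mol.
Mass of MgO per formula unit = 3.0000 × 40.304 = 120.912 g.
MgO wt% = 120.912 / 379.259 × 100 = 31.88%.

31.88 wt%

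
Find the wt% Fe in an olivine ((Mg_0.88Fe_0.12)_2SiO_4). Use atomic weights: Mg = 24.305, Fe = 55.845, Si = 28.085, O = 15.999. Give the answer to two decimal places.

M((Mg_0.88Fe_0.12)_2SiO_4) = 148.261 g/mol.
Fe contributes 0.24 × 55.845 = 13.403 g per mole.
13.403/148.261 = 0.0904 → 9.04%.

9.04 wt%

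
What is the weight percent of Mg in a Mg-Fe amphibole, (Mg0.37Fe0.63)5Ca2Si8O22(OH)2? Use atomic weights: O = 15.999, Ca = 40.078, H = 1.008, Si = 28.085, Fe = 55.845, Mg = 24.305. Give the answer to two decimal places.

4.93 weight percent

Formula mass = 1.85*24.305 + 3.15*55.845 + 2*40.078 + 8*28.085 + 24*15.999 + 2*1.008 = 911.704 g/mol, of which 44.964 g is Mg.
So Mg makes up 44.964/911.704 = 0.0493 of the mass, i.e. 4.93%.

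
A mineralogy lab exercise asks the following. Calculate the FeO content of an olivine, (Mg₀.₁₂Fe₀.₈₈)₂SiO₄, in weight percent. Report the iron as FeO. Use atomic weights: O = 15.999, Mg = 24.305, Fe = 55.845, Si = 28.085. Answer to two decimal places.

64.45 wt%

M((Mg₀.₁₂Fe₀.₈₈)₂SiO₄) = 196.201 g/mol; M(FeO) = 71.844 g/mol.
Moles FeO per formula unit = 1.76 Fe ÷ 1 = 1.7600.
FeO fraction = (1.7600 × 71.844) / 196.201 = 126.445/196.201 = 0.6445.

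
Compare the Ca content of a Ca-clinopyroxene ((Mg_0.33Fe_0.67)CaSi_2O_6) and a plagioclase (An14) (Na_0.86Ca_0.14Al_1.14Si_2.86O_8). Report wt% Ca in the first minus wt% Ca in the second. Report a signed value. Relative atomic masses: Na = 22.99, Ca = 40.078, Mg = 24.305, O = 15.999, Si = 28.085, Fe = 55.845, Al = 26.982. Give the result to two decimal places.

14.74 percentage points

Ca in (Mg_0.33Fe_0.67)CaSi_2O_6: molar mass 237.679 g/mol; 1×40.078 = 40.078 g → 16.86 wt%.
Ca in Na_0.86Ca_0.14Al_1.14Si_2.86O_8: molar mass 264.457 g/mol; 0.14×40.078 = 5.611 g → 2.12 wt%.
Difference = 16.86 − 2.12 = 14.74 percentage points.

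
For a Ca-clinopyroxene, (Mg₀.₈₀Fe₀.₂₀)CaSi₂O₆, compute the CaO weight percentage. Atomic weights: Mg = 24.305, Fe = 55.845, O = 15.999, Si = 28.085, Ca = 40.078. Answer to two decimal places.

Molar mass of (Mg₀.₈₀Fe₀.₂₀)CaSi₂O₆ = 0.80×24.305 + 0.20×55.845 + 1×40.078 + 2×28.085 + 6×15.999 = 222.855 g/mol.
Each formula unit contains 1 Ca, equivalent to 1/1 = 1.0000 mol CaO.
M(CaO) = 1×40.078 + 1×15.999 = 56.077 g/mol.
Mass of CaO per formula unit = 1.0000 × 56.077 = 56.077 g.
CaO wt% = 56.077 / 222.855 × 100 = 25.16%.

25.16 wt%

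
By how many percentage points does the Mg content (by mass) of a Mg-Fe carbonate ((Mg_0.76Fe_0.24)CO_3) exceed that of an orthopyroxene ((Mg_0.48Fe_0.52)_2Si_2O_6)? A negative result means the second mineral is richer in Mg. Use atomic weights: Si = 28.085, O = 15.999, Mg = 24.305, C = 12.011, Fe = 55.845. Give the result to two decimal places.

First mineral: 18.472 g Mg in 91.883 g formula = 20.10 wt% Mg.
Second mineral: 23.333 g Mg in 233.576 g formula = 9.99 wt% Mg.
20.10% − 9.99% gives a difference of 10.11 percentage points.

10.11 percentage points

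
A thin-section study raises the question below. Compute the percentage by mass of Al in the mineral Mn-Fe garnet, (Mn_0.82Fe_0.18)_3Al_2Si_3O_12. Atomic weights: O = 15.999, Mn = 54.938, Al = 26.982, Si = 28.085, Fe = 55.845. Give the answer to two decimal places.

M((Mn_0.82Fe_0.18)_3Al_2Si_3O_12) = 495.511 g/mol.
Al contributes 2 × 26.982 = 53.964 g per mole.
53.964/495.511 = 0.1089 → 10.89%.

10.89 wt%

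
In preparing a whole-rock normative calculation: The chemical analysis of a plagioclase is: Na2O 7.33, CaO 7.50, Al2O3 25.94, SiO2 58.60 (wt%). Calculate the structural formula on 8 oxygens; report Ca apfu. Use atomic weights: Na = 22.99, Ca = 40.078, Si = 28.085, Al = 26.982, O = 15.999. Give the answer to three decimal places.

7.33 wt% Na2O ÷ 61.979 g/mol = 0.11827 mol, giving 0.23654 Na and 0.11827 O.
7.50 wt% CaO ÷ 56.077 g/mol = 0.13374 mol, giving 0.13374 Ca and 0.13374 O.
25.94 wt% Al2O3 ÷ 101.961 g/mol = 0.25441 mol, giving 0.50882 Al and 0.76323 O.
58.60 wt% SiO2 ÷ 60.083 g/mol = 0.97532 mol, giving 0.97532 Si and 1.95064 O.
Oxygen sums to 2.96588; scaling by 8/2.96588 = 2.69734 puts the formula on 8 O.
Ca: 0.13374 × 2.69734 = 0.361 atoms per formula unit.

0.361 Ca apfu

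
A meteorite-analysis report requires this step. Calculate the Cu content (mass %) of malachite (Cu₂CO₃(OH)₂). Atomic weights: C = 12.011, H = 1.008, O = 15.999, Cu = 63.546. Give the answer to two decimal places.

Molar mass of Cu₂CO₃(OH)₂: 2*63.546 + 1*12.011 + 5*15.999 + 2*1.008 = 221.114 g/mol.
Mass of Cu per formula unit: 2 × 63.546 = 127.092 g.
Weight fraction Cu = 127.092 / 221.114 = 0.5748.

57.48 mass %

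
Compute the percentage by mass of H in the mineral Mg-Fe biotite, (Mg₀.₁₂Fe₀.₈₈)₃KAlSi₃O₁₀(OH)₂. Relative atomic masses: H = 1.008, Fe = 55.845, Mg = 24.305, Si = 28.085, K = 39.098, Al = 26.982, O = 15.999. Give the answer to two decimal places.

Formula mass = 0.36·24.305 + 2.64·55.845 + 1·39.098 + 1·26.982 + 3·28.085 + 12·15.999 + 2·1.008 = 500.520 g/mol, of which 2.016 g is H.
So H makes up 2.016/500.520 = 0.0040 of the mass, i.e. 0.40%.

0.40 wt%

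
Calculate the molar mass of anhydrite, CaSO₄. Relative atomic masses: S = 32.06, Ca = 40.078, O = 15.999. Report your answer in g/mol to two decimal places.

136.13 g/mol

The formula mass is the sum 1×40.078 + 1×32.06 + 4×15.999.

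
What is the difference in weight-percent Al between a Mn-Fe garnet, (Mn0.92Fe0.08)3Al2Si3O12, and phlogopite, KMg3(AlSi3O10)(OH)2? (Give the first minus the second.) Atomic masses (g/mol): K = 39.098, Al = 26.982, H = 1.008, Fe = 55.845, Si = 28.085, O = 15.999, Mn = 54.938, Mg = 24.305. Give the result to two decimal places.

First mineral: 53.964 g Al in 495.239 g formula = 10.90 wt% Al.
Second mineral: 26.982 g Al in 417.254 g formula = 6.47 wt% Al.
10.90% − 6.47% gives a difference of 4.43 percentage points.

4.43 percentage points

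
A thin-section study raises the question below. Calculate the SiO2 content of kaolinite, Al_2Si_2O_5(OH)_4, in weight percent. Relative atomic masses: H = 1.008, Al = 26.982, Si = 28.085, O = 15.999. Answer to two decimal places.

46.55 wt%

Molar mass of Al_2Si_2O_5(OH)_4 = 2*26.982 + 2*28.085 + 9*15.999 + 4*1.008 = 258.157 g/mol.
Each formula unit contains 2 Si, equivalent to 2/1 = 2.0000 mol SiO2.
M(SiO2) = 1×28.085 + 2×15.999 = 60.083 g/mol.
Mass of SiO2 per formula unit = 2.0000 × 60.083 = 120.166 g.
SiO2 wt% = 120.166 / 258.157 × 100 = 46.55%.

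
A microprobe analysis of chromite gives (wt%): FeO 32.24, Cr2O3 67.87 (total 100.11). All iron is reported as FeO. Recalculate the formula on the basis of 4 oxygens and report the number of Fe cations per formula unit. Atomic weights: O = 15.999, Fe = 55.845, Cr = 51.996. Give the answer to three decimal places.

FeO: 32.24/71.844 = 0.44875 mol → 0.44875 mol Fe, 0.44875 mol O.
Cr2O3: 67.87/151.989 = 0.44655 mol → 0.89310 mol Cr, 1.33965 mol O.
Total oxygen = 1.78840 mol. Normalization factor = 4/1.78840 = 2.23664.
Fe per 4 O = 0.44875 × 2.23664 = 1.004.

1.004 Fe apfu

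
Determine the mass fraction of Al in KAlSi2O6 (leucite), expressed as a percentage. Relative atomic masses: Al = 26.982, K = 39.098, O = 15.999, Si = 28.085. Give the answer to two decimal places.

M(KAlSi2O6) = 218.244 g/mol.
Al contributes 1 × 26.982 = 26.982 g per mole.
26.982/218.244 = 0.1236 → 12.36%.

12.36 weight percent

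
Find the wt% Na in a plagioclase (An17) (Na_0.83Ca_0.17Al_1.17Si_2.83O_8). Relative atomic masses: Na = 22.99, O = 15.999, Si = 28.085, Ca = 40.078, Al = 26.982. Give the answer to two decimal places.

M(Na_0.83Ca_0.17Al_1.17Si_2.83O_8) = 264.936 g/mol.
Na contributes 0.83 × 22.99 = 19.082 g per mole.
19.082/264.936 = 0.0720 → 7.20%.

7.20 wt%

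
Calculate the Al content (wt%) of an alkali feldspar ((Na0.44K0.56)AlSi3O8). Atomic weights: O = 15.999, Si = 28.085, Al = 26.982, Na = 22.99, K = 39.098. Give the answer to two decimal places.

Molar mass of (Na0.44K0.56)AlSi3O8: 0.44*22.99 + 0.56*39.098 + 1*26.982 + 3*28.085 + 8*15.999 = 271.239 g/mol.
Mass of Al per formula unit: 1 × 26.982 = 26.982 g.
Weight fraction Al = 26.982 / 271.239 = 0.0995.

9.95 wt%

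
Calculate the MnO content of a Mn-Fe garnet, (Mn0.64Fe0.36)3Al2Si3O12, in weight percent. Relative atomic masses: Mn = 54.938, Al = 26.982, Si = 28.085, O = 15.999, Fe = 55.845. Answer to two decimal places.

Molar mass of (Mn0.64Fe0.36)3Al2Si3O12 = 1.92*54.938 + 1.08*55.845 + 2*26.982 + 3*28.085 + 12*15.999 = 496.001 g/mol.
Each formula unit contains 1.92 Mn, equivalent to 1.92/1 = 1.9200 mol MnO.
M(MnO) = 1×54.938 + 1×15.999 = 70.937 g/mol.
Mass of MnO per formula unit = 1.9200 × 70.937 = 136.199 g.
MnO wt% = 136.199 / 496.001 × 100 = 27.46%.

27.46 wt%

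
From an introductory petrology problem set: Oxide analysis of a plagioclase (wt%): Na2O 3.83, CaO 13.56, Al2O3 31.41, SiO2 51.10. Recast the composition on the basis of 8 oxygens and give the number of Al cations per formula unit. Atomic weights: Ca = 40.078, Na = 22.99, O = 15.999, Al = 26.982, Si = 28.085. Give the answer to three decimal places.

1.683 Al apfu

Na2O: 3.83/61.979 = 0.06180 mol → 0.12360 mol Na, 0.06180 mol O.
CaO: 13.56/56.077 = 0.24181 mol → 0.24181 mol Ca, 0.24181 mol O.
Al2O3: 31.41/101.961 = 0.30806 mol → 0.61612 mol Al, 0.92418 mol O.
SiO2: 51.10/60.083 = 0.85049 mol → 0.85049 mol Si, 1.70098 mol O.
Total oxygen = 2.92877 mol. Normalization factor = 8/2.92877 = 2.73152.
Al per 8 O = 0.61612 × 2.73152 = 1.683.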